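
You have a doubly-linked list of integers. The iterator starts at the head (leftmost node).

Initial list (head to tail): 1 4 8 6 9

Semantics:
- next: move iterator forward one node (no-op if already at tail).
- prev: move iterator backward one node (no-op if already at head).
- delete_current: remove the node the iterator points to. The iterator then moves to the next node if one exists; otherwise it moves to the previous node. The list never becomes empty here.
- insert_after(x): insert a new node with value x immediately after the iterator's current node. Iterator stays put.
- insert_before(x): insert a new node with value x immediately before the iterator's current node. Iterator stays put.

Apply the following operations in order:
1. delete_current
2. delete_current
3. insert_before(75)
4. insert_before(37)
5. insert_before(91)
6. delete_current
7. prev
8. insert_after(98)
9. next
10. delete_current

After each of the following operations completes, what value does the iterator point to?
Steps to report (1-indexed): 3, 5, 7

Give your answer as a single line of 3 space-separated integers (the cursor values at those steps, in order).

After 1 (delete_current): list=[4, 8, 6, 9] cursor@4
After 2 (delete_current): list=[8, 6, 9] cursor@8
After 3 (insert_before(75)): list=[75, 8, 6, 9] cursor@8
After 4 (insert_before(37)): list=[75, 37, 8, 6, 9] cursor@8
After 5 (insert_before(91)): list=[75, 37, 91, 8, 6, 9] cursor@8
After 6 (delete_current): list=[75, 37, 91, 6, 9] cursor@6
After 7 (prev): list=[75, 37, 91, 6, 9] cursor@91
After 8 (insert_after(98)): list=[75, 37, 91, 98, 6, 9] cursor@91
After 9 (next): list=[75, 37, 91, 98, 6, 9] cursor@98
After 10 (delete_current): list=[75, 37, 91, 6, 9] cursor@6

Answer: 8 8 91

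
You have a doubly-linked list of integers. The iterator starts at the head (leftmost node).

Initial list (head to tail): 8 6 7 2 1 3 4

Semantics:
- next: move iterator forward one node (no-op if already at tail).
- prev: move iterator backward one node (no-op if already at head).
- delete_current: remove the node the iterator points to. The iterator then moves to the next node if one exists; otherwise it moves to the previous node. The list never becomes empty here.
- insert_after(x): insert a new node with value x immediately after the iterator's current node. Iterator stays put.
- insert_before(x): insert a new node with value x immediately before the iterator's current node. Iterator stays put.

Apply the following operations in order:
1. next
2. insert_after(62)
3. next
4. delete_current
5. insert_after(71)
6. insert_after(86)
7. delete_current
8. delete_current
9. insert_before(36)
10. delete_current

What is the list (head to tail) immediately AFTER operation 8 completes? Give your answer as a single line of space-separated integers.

After 1 (next): list=[8, 6, 7, 2, 1, 3, 4] cursor@6
After 2 (insert_after(62)): list=[8, 6, 62, 7, 2, 1, 3, 4] cursor@6
After 3 (next): list=[8, 6, 62, 7, 2, 1, 3, 4] cursor@62
After 4 (delete_current): list=[8, 6, 7, 2, 1, 3, 4] cursor@7
After 5 (insert_after(71)): list=[8, 6, 7, 71, 2, 1, 3, 4] cursor@7
After 6 (insert_after(86)): list=[8, 6, 7, 86, 71, 2, 1, 3, 4] cursor@7
After 7 (delete_current): list=[8, 6, 86, 71, 2, 1, 3, 4] cursor@86
After 8 (delete_current): list=[8, 6, 71, 2, 1, 3, 4] cursor@71

Answer: 8 6 71 2 1 3 4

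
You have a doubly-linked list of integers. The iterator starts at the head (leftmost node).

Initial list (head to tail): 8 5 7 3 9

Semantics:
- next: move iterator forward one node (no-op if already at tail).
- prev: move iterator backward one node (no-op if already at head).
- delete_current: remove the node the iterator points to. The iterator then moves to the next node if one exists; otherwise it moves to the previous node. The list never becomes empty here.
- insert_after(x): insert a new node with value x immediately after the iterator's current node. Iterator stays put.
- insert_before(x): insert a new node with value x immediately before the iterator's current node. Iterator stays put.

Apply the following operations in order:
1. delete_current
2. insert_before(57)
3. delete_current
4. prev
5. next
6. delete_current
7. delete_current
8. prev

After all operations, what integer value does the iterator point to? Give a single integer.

After 1 (delete_current): list=[5, 7, 3, 9] cursor@5
After 2 (insert_before(57)): list=[57, 5, 7, 3, 9] cursor@5
After 3 (delete_current): list=[57, 7, 3, 9] cursor@7
After 4 (prev): list=[57, 7, 3, 9] cursor@57
After 5 (next): list=[57, 7, 3, 9] cursor@7
After 6 (delete_current): list=[57, 3, 9] cursor@3
After 7 (delete_current): list=[57, 9] cursor@9
After 8 (prev): list=[57, 9] cursor@57

Answer: 57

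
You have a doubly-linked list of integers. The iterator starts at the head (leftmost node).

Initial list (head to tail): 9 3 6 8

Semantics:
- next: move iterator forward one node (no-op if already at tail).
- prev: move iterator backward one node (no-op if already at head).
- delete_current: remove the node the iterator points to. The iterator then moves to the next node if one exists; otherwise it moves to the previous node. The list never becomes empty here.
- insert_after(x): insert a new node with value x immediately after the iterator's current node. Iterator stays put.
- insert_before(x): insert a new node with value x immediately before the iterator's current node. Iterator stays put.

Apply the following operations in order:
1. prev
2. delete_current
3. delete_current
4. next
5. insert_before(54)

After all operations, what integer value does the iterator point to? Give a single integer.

After 1 (prev): list=[9, 3, 6, 8] cursor@9
After 2 (delete_current): list=[3, 6, 8] cursor@3
After 3 (delete_current): list=[6, 8] cursor@6
After 4 (next): list=[6, 8] cursor@8
After 5 (insert_before(54)): list=[6, 54, 8] cursor@8

Answer: 8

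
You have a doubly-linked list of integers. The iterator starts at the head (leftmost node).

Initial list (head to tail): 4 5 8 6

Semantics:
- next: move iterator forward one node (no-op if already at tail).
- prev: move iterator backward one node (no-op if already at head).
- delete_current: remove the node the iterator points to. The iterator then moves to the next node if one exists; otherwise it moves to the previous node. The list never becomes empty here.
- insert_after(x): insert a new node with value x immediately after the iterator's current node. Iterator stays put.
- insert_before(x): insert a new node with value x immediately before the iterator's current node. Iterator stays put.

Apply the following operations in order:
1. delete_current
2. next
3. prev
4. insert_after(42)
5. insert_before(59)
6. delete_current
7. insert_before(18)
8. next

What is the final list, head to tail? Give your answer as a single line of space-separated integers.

Answer: 59 18 42 8 6

Derivation:
After 1 (delete_current): list=[5, 8, 6] cursor@5
After 2 (next): list=[5, 8, 6] cursor@8
After 3 (prev): list=[5, 8, 6] cursor@5
After 4 (insert_after(42)): list=[5, 42, 8, 6] cursor@5
After 5 (insert_before(59)): list=[59, 5, 42, 8, 6] cursor@5
After 6 (delete_current): list=[59, 42, 8, 6] cursor@42
After 7 (insert_before(18)): list=[59, 18, 42, 8, 6] cursor@42
After 8 (next): list=[59, 18, 42, 8, 6] cursor@8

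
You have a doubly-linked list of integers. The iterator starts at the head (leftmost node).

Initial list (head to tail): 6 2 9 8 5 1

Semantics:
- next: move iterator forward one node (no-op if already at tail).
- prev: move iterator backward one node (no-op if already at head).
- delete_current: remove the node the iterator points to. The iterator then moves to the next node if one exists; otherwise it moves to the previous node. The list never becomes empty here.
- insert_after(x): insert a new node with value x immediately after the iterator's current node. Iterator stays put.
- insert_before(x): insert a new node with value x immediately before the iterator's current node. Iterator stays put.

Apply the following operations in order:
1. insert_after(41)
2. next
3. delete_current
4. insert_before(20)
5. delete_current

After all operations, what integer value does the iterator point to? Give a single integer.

Answer: 9

Derivation:
After 1 (insert_after(41)): list=[6, 41, 2, 9, 8, 5, 1] cursor@6
After 2 (next): list=[6, 41, 2, 9, 8, 5, 1] cursor@41
After 3 (delete_current): list=[6, 2, 9, 8, 5, 1] cursor@2
After 4 (insert_before(20)): list=[6, 20, 2, 9, 8, 5, 1] cursor@2
After 5 (delete_current): list=[6, 20, 9, 8, 5, 1] cursor@9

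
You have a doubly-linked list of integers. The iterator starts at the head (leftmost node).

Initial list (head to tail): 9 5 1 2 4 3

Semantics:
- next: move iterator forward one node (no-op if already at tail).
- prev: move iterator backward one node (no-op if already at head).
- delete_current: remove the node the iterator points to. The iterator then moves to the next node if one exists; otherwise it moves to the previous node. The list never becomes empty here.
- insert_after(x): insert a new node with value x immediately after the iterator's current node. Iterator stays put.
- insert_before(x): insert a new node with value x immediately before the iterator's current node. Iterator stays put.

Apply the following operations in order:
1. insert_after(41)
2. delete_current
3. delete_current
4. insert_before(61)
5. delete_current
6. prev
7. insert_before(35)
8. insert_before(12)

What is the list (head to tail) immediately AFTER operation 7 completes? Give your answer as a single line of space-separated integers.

After 1 (insert_after(41)): list=[9, 41, 5, 1, 2, 4, 3] cursor@9
After 2 (delete_current): list=[41, 5, 1, 2, 4, 3] cursor@41
After 3 (delete_current): list=[5, 1, 2, 4, 3] cursor@5
After 4 (insert_before(61)): list=[61, 5, 1, 2, 4, 3] cursor@5
After 5 (delete_current): list=[61, 1, 2, 4, 3] cursor@1
After 6 (prev): list=[61, 1, 2, 4, 3] cursor@61
After 7 (insert_before(35)): list=[35, 61, 1, 2, 4, 3] cursor@61

Answer: 35 61 1 2 4 3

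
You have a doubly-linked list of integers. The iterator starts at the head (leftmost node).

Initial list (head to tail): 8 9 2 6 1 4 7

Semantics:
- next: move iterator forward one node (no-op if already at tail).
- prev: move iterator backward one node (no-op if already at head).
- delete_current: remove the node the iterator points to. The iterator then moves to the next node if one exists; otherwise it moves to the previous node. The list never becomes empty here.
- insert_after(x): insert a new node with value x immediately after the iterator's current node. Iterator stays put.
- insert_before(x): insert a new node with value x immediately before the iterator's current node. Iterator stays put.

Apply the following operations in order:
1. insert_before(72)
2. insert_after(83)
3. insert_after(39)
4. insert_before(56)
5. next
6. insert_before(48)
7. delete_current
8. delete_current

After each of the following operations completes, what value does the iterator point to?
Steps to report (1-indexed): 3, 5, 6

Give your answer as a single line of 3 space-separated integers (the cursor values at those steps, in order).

Answer: 8 39 39

Derivation:
After 1 (insert_before(72)): list=[72, 8, 9, 2, 6, 1, 4, 7] cursor@8
After 2 (insert_after(83)): list=[72, 8, 83, 9, 2, 6, 1, 4, 7] cursor@8
After 3 (insert_after(39)): list=[72, 8, 39, 83, 9, 2, 6, 1, 4, 7] cursor@8
After 4 (insert_before(56)): list=[72, 56, 8, 39, 83, 9, 2, 6, 1, 4, 7] cursor@8
After 5 (next): list=[72, 56, 8, 39, 83, 9, 2, 6, 1, 4, 7] cursor@39
After 6 (insert_before(48)): list=[72, 56, 8, 48, 39, 83, 9, 2, 6, 1, 4, 7] cursor@39
After 7 (delete_current): list=[72, 56, 8, 48, 83, 9, 2, 6, 1, 4, 7] cursor@83
After 8 (delete_current): list=[72, 56, 8, 48, 9, 2, 6, 1, 4, 7] cursor@9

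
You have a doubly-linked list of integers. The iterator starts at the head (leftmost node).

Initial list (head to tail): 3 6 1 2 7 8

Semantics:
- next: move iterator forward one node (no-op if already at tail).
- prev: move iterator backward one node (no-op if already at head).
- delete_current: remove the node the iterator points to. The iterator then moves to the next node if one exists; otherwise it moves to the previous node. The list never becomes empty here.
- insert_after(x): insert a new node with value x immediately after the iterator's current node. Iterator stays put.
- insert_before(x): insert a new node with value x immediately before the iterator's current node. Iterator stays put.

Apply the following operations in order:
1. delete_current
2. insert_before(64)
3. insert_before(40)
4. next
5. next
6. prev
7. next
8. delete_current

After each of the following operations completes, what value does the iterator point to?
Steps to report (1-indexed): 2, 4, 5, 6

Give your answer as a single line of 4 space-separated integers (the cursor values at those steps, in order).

Answer: 6 1 2 1

Derivation:
After 1 (delete_current): list=[6, 1, 2, 7, 8] cursor@6
After 2 (insert_before(64)): list=[64, 6, 1, 2, 7, 8] cursor@6
After 3 (insert_before(40)): list=[64, 40, 6, 1, 2, 7, 8] cursor@6
After 4 (next): list=[64, 40, 6, 1, 2, 7, 8] cursor@1
After 5 (next): list=[64, 40, 6, 1, 2, 7, 8] cursor@2
After 6 (prev): list=[64, 40, 6, 1, 2, 7, 8] cursor@1
After 7 (next): list=[64, 40, 6, 1, 2, 7, 8] cursor@2
After 8 (delete_current): list=[64, 40, 6, 1, 7, 8] cursor@7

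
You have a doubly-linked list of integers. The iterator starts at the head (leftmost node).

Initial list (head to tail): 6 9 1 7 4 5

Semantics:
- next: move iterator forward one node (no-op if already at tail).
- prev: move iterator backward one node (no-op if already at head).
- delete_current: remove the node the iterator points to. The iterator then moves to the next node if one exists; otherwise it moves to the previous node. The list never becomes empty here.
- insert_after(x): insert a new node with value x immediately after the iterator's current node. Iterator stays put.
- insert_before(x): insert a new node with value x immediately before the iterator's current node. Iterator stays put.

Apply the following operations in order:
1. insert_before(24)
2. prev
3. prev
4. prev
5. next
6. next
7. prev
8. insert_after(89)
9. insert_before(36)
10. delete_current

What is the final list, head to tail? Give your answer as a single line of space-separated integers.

After 1 (insert_before(24)): list=[24, 6, 9, 1, 7, 4, 5] cursor@6
After 2 (prev): list=[24, 6, 9, 1, 7, 4, 5] cursor@24
After 3 (prev): list=[24, 6, 9, 1, 7, 4, 5] cursor@24
After 4 (prev): list=[24, 6, 9, 1, 7, 4, 5] cursor@24
After 5 (next): list=[24, 6, 9, 1, 7, 4, 5] cursor@6
After 6 (next): list=[24, 6, 9, 1, 7, 4, 5] cursor@9
After 7 (prev): list=[24, 6, 9, 1, 7, 4, 5] cursor@6
After 8 (insert_after(89)): list=[24, 6, 89, 9, 1, 7, 4, 5] cursor@6
After 9 (insert_before(36)): list=[24, 36, 6, 89, 9, 1, 7, 4, 5] cursor@6
After 10 (delete_current): list=[24, 36, 89, 9, 1, 7, 4, 5] cursor@89

Answer: 24 36 89 9 1 7 4 5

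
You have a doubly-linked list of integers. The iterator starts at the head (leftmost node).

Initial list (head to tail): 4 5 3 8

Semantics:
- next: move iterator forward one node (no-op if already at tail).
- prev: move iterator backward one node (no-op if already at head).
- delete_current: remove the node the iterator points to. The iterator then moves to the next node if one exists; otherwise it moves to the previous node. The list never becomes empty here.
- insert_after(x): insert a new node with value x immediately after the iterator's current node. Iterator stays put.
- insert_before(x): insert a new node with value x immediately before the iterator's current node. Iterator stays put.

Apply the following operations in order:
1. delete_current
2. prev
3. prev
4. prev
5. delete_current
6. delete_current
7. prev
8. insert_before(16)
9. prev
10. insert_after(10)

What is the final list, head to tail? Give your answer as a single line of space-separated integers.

After 1 (delete_current): list=[5, 3, 8] cursor@5
After 2 (prev): list=[5, 3, 8] cursor@5
After 3 (prev): list=[5, 3, 8] cursor@5
After 4 (prev): list=[5, 3, 8] cursor@5
After 5 (delete_current): list=[3, 8] cursor@3
After 6 (delete_current): list=[8] cursor@8
After 7 (prev): list=[8] cursor@8
After 8 (insert_before(16)): list=[16, 8] cursor@8
After 9 (prev): list=[16, 8] cursor@16
After 10 (insert_after(10)): list=[16, 10, 8] cursor@16

Answer: 16 10 8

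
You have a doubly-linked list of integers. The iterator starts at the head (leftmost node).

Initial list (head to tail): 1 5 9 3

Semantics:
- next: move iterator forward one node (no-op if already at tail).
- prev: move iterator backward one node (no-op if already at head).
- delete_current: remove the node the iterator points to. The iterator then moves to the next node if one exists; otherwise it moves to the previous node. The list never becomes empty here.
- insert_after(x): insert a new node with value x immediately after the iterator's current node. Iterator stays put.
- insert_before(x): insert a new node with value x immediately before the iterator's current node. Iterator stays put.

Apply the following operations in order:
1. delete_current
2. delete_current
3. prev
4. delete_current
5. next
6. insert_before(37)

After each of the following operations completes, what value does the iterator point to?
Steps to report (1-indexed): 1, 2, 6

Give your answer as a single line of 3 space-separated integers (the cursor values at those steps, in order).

After 1 (delete_current): list=[5, 9, 3] cursor@5
After 2 (delete_current): list=[9, 3] cursor@9
After 3 (prev): list=[9, 3] cursor@9
After 4 (delete_current): list=[3] cursor@3
After 5 (next): list=[3] cursor@3
After 6 (insert_before(37)): list=[37, 3] cursor@3

Answer: 5 9 3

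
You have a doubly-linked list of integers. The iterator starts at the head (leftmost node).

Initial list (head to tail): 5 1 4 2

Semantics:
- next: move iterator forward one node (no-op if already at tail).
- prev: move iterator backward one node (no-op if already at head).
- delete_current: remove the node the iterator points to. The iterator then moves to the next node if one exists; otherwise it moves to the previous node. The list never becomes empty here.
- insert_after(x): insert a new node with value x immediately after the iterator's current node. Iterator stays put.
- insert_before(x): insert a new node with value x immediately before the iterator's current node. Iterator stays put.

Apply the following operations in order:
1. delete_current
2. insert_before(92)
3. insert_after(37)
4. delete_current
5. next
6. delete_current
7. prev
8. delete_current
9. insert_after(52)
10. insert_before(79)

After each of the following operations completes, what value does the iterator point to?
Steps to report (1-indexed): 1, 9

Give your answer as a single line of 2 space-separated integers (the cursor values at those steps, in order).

After 1 (delete_current): list=[1, 4, 2] cursor@1
After 2 (insert_before(92)): list=[92, 1, 4, 2] cursor@1
After 3 (insert_after(37)): list=[92, 1, 37, 4, 2] cursor@1
After 4 (delete_current): list=[92, 37, 4, 2] cursor@37
After 5 (next): list=[92, 37, 4, 2] cursor@4
After 6 (delete_current): list=[92, 37, 2] cursor@2
After 7 (prev): list=[92, 37, 2] cursor@37
After 8 (delete_current): list=[92, 2] cursor@2
After 9 (insert_after(52)): list=[92, 2, 52] cursor@2
After 10 (insert_before(79)): list=[92, 79, 2, 52] cursor@2

Answer: 1 2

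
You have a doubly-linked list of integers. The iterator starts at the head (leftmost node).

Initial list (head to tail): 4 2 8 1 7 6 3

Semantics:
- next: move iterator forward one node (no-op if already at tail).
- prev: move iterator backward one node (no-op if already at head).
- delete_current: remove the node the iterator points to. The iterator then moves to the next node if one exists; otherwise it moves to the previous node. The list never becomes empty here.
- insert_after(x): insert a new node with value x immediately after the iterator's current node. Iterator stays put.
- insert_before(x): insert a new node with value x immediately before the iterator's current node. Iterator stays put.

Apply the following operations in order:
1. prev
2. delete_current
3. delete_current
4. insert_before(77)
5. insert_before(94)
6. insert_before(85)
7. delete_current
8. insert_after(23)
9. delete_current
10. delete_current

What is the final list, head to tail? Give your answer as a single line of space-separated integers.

Answer: 77 94 85 7 6 3

Derivation:
After 1 (prev): list=[4, 2, 8, 1, 7, 6, 3] cursor@4
After 2 (delete_current): list=[2, 8, 1, 7, 6, 3] cursor@2
After 3 (delete_current): list=[8, 1, 7, 6, 3] cursor@8
After 4 (insert_before(77)): list=[77, 8, 1, 7, 6, 3] cursor@8
After 5 (insert_before(94)): list=[77, 94, 8, 1, 7, 6, 3] cursor@8
After 6 (insert_before(85)): list=[77, 94, 85, 8, 1, 7, 6, 3] cursor@8
After 7 (delete_current): list=[77, 94, 85, 1, 7, 6, 3] cursor@1
After 8 (insert_after(23)): list=[77, 94, 85, 1, 23, 7, 6, 3] cursor@1
After 9 (delete_current): list=[77, 94, 85, 23, 7, 6, 3] cursor@23
After 10 (delete_current): list=[77, 94, 85, 7, 6, 3] cursor@7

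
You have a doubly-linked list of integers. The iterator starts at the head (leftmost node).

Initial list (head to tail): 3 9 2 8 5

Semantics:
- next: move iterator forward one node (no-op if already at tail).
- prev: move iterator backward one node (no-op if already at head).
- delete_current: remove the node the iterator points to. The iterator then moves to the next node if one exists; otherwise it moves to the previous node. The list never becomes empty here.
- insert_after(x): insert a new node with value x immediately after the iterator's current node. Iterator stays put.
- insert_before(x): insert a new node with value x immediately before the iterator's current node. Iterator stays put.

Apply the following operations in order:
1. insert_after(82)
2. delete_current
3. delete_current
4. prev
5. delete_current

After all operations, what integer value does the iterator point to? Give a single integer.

Answer: 2

Derivation:
After 1 (insert_after(82)): list=[3, 82, 9, 2, 8, 5] cursor@3
After 2 (delete_current): list=[82, 9, 2, 8, 5] cursor@82
After 3 (delete_current): list=[9, 2, 8, 5] cursor@9
After 4 (prev): list=[9, 2, 8, 5] cursor@9
After 5 (delete_current): list=[2, 8, 5] cursor@2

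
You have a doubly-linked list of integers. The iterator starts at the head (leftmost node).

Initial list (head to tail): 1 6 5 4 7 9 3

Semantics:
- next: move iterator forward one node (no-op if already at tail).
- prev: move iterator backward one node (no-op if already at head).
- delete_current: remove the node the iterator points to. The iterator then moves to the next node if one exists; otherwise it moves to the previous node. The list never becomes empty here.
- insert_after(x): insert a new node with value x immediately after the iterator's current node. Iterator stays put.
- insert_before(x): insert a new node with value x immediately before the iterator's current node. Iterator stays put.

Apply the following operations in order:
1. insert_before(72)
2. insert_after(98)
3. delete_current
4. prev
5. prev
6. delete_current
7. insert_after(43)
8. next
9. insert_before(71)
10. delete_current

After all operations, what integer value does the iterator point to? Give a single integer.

Answer: 6

Derivation:
After 1 (insert_before(72)): list=[72, 1, 6, 5, 4, 7, 9, 3] cursor@1
After 2 (insert_after(98)): list=[72, 1, 98, 6, 5, 4, 7, 9, 3] cursor@1
After 3 (delete_current): list=[72, 98, 6, 5, 4, 7, 9, 3] cursor@98
After 4 (prev): list=[72, 98, 6, 5, 4, 7, 9, 3] cursor@72
After 5 (prev): list=[72, 98, 6, 5, 4, 7, 9, 3] cursor@72
After 6 (delete_current): list=[98, 6, 5, 4, 7, 9, 3] cursor@98
After 7 (insert_after(43)): list=[98, 43, 6, 5, 4, 7, 9, 3] cursor@98
After 8 (next): list=[98, 43, 6, 5, 4, 7, 9, 3] cursor@43
After 9 (insert_before(71)): list=[98, 71, 43, 6, 5, 4, 7, 9, 3] cursor@43
After 10 (delete_current): list=[98, 71, 6, 5, 4, 7, 9, 3] cursor@6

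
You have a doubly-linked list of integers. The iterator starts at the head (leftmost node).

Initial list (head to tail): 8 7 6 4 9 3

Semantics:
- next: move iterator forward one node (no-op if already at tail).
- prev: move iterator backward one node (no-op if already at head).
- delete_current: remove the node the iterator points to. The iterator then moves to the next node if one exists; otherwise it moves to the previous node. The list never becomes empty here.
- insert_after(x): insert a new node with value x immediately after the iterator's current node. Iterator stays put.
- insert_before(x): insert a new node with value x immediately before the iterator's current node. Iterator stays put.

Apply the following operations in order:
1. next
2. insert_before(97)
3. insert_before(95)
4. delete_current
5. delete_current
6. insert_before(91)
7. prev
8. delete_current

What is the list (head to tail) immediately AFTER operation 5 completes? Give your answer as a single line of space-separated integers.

Answer: 8 97 95 4 9 3

Derivation:
After 1 (next): list=[8, 7, 6, 4, 9, 3] cursor@7
After 2 (insert_before(97)): list=[8, 97, 7, 6, 4, 9, 3] cursor@7
After 3 (insert_before(95)): list=[8, 97, 95, 7, 6, 4, 9, 3] cursor@7
After 4 (delete_current): list=[8, 97, 95, 6, 4, 9, 3] cursor@6
After 5 (delete_current): list=[8, 97, 95, 4, 9, 3] cursor@4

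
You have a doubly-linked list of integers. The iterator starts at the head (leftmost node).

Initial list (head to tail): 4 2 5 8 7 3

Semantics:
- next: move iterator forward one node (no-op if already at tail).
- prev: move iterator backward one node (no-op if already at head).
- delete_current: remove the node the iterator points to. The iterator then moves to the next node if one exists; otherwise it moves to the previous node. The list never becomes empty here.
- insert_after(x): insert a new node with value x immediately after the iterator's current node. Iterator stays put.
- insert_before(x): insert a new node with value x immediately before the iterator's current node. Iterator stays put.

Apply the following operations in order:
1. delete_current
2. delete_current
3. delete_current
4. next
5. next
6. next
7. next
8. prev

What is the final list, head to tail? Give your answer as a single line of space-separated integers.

Answer: 8 7 3

Derivation:
After 1 (delete_current): list=[2, 5, 8, 7, 3] cursor@2
After 2 (delete_current): list=[5, 8, 7, 3] cursor@5
After 3 (delete_current): list=[8, 7, 3] cursor@8
After 4 (next): list=[8, 7, 3] cursor@7
After 5 (next): list=[8, 7, 3] cursor@3
After 6 (next): list=[8, 7, 3] cursor@3
After 7 (next): list=[8, 7, 3] cursor@3
After 8 (prev): list=[8, 7, 3] cursor@7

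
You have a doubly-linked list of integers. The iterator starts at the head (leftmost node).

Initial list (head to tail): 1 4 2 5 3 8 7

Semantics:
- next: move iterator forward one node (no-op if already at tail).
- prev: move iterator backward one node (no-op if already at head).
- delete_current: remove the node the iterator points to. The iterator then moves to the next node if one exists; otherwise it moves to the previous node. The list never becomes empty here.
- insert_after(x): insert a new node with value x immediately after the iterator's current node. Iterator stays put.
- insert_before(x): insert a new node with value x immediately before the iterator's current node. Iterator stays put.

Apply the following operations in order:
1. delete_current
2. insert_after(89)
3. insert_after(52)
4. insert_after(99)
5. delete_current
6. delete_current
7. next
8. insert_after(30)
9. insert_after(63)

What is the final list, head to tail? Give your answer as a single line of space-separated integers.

After 1 (delete_current): list=[4, 2, 5, 3, 8, 7] cursor@4
After 2 (insert_after(89)): list=[4, 89, 2, 5, 3, 8, 7] cursor@4
After 3 (insert_after(52)): list=[4, 52, 89, 2, 5, 3, 8, 7] cursor@4
After 4 (insert_after(99)): list=[4, 99, 52, 89, 2, 5, 3, 8, 7] cursor@4
After 5 (delete_current): list=[99, 52, 89, 2, 5, 3, 8, 7] cursor@99
After 6 (delete_current): list=[52, 89, 2, 5, 3, 8, 7] cursor@52
After 7 (next): list=[52, 89, 2, 5, 3, 8, 7] cursor@89
After 8 (insert_after(30)): list=[52, 89, 30, 2, 5, 3, 8, 7] cursor@89
After 9 (insert_after(63)): list=[52, 89, 63, 30, 2, 5, 3, 8, 7] cursor@89

Answer: 52 89 63 30 2 5 3 8 7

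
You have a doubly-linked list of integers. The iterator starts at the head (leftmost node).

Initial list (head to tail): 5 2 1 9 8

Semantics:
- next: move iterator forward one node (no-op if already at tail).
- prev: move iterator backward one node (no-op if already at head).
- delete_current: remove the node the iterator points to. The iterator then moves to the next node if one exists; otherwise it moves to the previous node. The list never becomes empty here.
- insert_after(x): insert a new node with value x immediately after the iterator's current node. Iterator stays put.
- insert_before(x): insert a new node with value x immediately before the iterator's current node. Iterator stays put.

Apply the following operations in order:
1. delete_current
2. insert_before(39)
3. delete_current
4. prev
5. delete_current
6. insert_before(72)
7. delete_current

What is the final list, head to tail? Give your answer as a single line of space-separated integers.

After 1 (delete_current): list=[2, 1, 9, 8] cursor@2
After 2 (insert_before(39)): list=[39, 2, 1, 9, 8] cursor@2
After 3 (delete_current): list=[39, 1, 9, 8] cursor@1
After 4 (prev): list=[39, 1, 9, 8] cursor@39
After 5 (delete_current): list=[1, 9, 8] cursor@1
After 6 (insert_before(72)): list=[72, 1, 9, 8] cursor@1
After 7 (delete_current): list=[72, 9, 8] cursor@9

Answer: 72 9 8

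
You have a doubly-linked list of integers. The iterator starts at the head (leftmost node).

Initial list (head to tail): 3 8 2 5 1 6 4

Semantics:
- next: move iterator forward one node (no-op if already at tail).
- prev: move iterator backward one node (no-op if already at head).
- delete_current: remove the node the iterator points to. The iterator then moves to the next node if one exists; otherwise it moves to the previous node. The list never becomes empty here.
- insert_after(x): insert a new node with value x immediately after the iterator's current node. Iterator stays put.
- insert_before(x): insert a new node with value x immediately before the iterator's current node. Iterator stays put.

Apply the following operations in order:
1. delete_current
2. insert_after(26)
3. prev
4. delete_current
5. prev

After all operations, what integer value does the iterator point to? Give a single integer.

Answer: 26

Derivation:
After 1 (delete_current): list=[8, 2, 5, 1, 6, 4] cursor@8
After 2 (insert_after(26)): list=[8, 26, 2, 5, 1, 6, 4] cursor@8
After 3 (prev): list=[8, 26, 2, 5, 1, 6, 4] cursor@8
After 4 (delete_current): list=[26, 2, 5, 1, 6, 4] cursor@26
After 5 (prev): list=[26, 2, 5, 1, 6, 4] cursor@26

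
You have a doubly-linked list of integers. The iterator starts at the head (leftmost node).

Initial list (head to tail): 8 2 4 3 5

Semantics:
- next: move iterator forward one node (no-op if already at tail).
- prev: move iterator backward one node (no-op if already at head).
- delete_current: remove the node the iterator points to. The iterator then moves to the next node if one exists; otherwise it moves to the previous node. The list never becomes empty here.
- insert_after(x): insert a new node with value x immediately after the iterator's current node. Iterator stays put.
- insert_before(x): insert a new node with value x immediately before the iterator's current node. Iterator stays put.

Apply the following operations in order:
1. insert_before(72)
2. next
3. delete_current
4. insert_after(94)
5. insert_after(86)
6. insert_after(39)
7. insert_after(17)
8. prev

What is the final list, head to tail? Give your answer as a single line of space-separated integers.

After 1 (insert_before(72)): list=[72, 8, 2, 4, 3, 5] cursor@8
After 2 (next): list=[72, 8, 2, 4, 3, 5] cursor@2
After 3 (delete_current): list=[72, 8, 4, 3, 5] cursor@4
After 4 (insert_after(94)): list=[72, 8, 4, 94, 3, 5] cursor@4
After 5 (insert_after(86)): list=[72, 8, 4, 86, 94, 3, 5] cursor@4
After 6 (insert_after(39)): list=[72, 8, 4, 39, 86, 94, 3, 5] cursor@4
After 7 (insert_after(17)): list=[72, 8, 4, 17, 39, 86, 94, 3, 5] cursor@4
After 8 (prev): list=[72, 8, 4, 17, 39, 86, 94, 3, 5] cursor@8

Answer: 72 8 4 17 39 86 94 3 5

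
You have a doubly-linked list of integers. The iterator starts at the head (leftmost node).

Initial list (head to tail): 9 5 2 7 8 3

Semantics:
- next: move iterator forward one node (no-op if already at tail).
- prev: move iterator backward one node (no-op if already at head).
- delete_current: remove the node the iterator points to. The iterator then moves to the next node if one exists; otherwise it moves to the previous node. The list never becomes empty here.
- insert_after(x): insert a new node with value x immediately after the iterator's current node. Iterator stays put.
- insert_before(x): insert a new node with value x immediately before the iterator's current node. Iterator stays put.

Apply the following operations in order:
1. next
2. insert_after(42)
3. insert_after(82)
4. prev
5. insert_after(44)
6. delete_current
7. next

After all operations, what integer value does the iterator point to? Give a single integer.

After 1 (next): list=[9, 5, 2, 7, 8, 3] cursor@5
After 2 (insert_after(42)): list=[9, 5, 42, 2, 7, 8, 3] cursor@5
After 3 (insert_after(82)): list=[9, 5, 82, 42, 2, 7, 8, 3] cursor@5
After 4 (prev): list=[9, 5, 82, 42, 2, 7, 8, 3] cursor@9
After 5 (insert_after(44)): list=[9, 44, 5, 82, 42, 2, 7, 8, 3] cursor@9
After 6 (delete_current): list=[44, 5, 82, 42, 2, 7, 8, 3] cursor@44
After 7 (next): list=[44, 5, 82, 42, 2, 7, 8, 3] cursor@5

Answer: 5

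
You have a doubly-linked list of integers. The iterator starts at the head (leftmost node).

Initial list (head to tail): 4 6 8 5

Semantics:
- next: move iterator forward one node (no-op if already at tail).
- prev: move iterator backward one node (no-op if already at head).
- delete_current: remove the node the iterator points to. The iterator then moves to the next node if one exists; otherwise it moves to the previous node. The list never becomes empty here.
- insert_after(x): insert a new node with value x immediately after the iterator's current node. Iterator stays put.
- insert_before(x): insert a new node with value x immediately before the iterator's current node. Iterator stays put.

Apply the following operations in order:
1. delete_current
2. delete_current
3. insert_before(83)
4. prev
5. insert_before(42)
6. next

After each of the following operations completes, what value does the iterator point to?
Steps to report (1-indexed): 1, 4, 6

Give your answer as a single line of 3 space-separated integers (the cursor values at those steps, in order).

After 1 (delete_current): list=[6, 8, 5] cursor@6
After 2 (delete_current): list=[8, 5] cursor@8
After 3 (insert_before(83)): list=[83, 8, 5] cursor@8
After 4 (prev): list=[83, 8, 5] cursor@83
After 5 (insert_before(42)): list=[42, 83, 8, 5] cursor@83
After 6 (next): list=[42, 83, 8, 5] cursor@8

Answer: 6 83 8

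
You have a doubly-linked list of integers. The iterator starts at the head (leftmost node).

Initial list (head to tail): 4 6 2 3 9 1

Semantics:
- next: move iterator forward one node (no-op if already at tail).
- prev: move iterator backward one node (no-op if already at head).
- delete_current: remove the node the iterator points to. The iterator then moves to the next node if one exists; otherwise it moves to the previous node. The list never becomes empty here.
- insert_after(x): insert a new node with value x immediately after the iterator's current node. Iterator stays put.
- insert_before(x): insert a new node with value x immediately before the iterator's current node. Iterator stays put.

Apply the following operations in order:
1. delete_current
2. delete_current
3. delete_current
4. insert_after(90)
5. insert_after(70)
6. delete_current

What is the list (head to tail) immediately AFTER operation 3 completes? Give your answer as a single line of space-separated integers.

Answer: 3 9 1

Derivation:
After 1 (delete_current): list=[6, 2, 3, 9, 1] cursor@6
After 2 (delete_current): list=[2, 3, 9, 1] cursor@2
After 3 (delete_current): list=[3, 9, 1] cursor@3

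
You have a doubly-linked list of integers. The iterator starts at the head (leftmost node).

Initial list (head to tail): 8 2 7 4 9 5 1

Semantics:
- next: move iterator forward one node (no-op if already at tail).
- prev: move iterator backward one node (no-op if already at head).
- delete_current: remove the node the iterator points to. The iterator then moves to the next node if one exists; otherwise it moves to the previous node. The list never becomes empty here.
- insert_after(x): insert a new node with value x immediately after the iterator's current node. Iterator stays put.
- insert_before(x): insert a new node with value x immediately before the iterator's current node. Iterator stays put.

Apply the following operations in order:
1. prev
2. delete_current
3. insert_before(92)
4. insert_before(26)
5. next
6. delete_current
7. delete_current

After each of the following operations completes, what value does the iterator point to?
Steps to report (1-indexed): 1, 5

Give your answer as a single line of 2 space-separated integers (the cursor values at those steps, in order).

After 1 (prev): list=[8, 2, 7, 4, 9, 5, 1] cursor@8
After 2 (delete_current): list=[2, 7, 4, 9, 5, 1] cursor@2
After 3 (insert_before(92)): list=[92, 2, 7, 4, 9, 5, 1] cursor@2
After 4 (insert_before(26)): list=[92, 26, 2, 7, 4, 9, 5, 1] cursor@2
After 5 (next): list=[92, 26, 2, 7, 4, 9, 5, 1] cursor@7
After 6 (delete_current): list=[92, 26, 2, 4, 9, 5, 1] cursor@4
After 7 (delete_current): list=[92, 26, 2, 9, 5, 1] cursor@9

Answer: 8 7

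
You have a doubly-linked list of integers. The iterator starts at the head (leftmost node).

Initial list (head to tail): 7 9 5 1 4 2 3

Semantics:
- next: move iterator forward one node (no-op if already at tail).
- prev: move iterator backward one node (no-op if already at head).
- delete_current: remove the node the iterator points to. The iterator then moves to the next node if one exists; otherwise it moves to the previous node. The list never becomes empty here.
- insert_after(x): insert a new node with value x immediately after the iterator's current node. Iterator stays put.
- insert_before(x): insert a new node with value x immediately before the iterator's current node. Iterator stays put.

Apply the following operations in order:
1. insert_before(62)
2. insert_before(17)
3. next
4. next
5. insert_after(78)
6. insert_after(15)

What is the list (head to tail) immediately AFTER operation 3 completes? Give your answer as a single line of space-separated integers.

Answer: 62 17 7 9 5 1 4 2 3

Derivation:
After 1 (insert_before(62)): list=[62, 7, 9, 5, 1, 4, 2, 3] cursor@7
After 2 (insert_before(17)): list=[62, 17, 7, 9, 5, 1, 4, 2, 3] cursor@7
After 3 (next): list=[62, 17, 7, 9, 5, 1, 4, 2, 3] cursor@9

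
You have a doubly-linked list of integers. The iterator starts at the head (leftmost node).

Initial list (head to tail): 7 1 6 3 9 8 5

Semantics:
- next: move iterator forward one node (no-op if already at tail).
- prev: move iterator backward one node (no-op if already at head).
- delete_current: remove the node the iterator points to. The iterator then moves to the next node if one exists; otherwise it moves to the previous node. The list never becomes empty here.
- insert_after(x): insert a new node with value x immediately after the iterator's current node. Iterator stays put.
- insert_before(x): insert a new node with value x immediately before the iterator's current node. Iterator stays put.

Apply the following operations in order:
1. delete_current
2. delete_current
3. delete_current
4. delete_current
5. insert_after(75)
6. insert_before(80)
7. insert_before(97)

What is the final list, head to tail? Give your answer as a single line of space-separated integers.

After 1 (delete_current): list=[1, 6, 3, 9, 8, 5] cursor@1
After 2 (delete_current): list=[6, 3, 9, 8, 5] cursor@6
After 3 (delete_current): list=[3, 9, 8, 5] cursor@3
After 4 (delete_current): list=[9, 8, 5] cursor@9
After 5 (insert_after(75)): list=[9, 75, 8, 5] cursor@9
After 6 (insert_before(80)): list=[80, 9, 75, 8, 5] cursor@9
After 7 (insert_before(97)): list=[80, 97, 9, 75, 8, 5] cursor@9

Answer: 80 97 9 75 8 5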